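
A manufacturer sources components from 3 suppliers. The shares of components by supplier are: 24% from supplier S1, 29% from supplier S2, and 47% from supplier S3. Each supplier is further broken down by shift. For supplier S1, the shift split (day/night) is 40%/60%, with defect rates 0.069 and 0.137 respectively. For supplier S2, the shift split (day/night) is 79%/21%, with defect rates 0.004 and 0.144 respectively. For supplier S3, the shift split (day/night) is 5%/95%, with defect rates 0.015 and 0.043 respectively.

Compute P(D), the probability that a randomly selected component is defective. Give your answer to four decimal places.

0.0556

P(D|S1) = 0.4·0.069 + 0.6·0.137 = 0.0276 + 0.0822 = 0.1098
P(D|S2) = 0.79·0.004 + 0.21·0.144 = 0.00316 + 0.03024 = 0.0334
P(D|S3) = 0.05·0.015 + 0.95·0.043 = 0.00075 + 0.04085 = 0.0416
By total probability over the outer partition,
P(D) = 0.24·0.1098 + 0.29·0.0334 + 0.47·0.0416
      = 0.026352 + 0.009686 + 0.019552 = 0.05559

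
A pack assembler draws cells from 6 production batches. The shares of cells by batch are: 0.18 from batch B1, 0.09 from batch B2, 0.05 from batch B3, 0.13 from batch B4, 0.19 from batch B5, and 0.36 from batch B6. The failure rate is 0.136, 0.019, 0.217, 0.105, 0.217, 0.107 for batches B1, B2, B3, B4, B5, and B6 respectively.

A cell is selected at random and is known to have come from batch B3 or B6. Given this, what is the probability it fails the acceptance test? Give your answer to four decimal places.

Let S = {B3, B6}.
P(S) = 0.05 + 0.36 = 0.41.
P(F ∩ S) = 0.217·0.05 + 0.107·0.36 = 0.01085 + 0.03852 = 0.04937.
P(F | S) = 0.04937 / 0.41 = 0.120415…

P(F|S) ≈ 0.1204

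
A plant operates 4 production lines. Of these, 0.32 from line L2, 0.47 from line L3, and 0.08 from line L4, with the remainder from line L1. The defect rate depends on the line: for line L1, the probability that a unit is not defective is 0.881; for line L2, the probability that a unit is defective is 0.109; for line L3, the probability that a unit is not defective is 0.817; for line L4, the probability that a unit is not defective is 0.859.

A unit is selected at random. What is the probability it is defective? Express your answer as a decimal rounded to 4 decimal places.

P(D) ≈ 0.1476

P(L1) = 1 − (0.32 + 0.47 + 0.08) = 0.13.
P(D|L1) = 1 − 0.881 = 0.119.
P(D|L3) = 1 − 0.817 = 0.183.
P(D|L4) = 1 − 0.859 = 0.141.
P(D) = P(D|L1)·P(L1) + P(D|L2)·P(L2) + P(D|L3)·P(L3) + P(D|L4)·P(L4)
      = 0.119·0.13 + 0.109·0.32 + 0.183·0.47 + 0.141·0.08
      = 0.01547 + 0.03488 + 0.08601 + 0.01128 = 0.14764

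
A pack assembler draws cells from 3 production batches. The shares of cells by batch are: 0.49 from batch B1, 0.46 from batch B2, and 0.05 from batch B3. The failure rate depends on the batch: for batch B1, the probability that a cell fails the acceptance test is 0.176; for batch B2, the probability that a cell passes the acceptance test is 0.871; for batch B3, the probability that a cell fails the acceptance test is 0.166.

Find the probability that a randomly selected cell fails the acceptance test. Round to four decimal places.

P(F|B2) = 1 − 0.871 = 0.129.
P(F) = P(F|B1)·P(B1) + P(F|B2)·P(B2) + P(F|B3)·P(B3)
      = 0.176·0.49 + 0.129·0.46 + 0.166·0.05
      = 0.08624 + 0.05934 + 0.0083 = 0.15388

P(F) ≈ 0.1539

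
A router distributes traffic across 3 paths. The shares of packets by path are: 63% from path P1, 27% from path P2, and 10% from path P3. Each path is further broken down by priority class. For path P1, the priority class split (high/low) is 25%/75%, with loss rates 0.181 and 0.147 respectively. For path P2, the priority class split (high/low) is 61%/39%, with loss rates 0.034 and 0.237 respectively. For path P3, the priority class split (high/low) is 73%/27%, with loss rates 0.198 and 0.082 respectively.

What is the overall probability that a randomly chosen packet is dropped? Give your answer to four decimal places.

P(L|P1) = 0.25·0.181 + 0.75·0.147 = 0.04525 + 0.11025 = 0.1555
P(L|P2) = 0.61·0.034 + 0.39·0.237 = 0.02074 + 0.09243 = 0.11317
P(L|P3) = 0.73·0.198 + 0.27·0.082 = 0.14454 + 0.02214 = 0.16668
By total probability over the outer partition,
P(L) = 0.63·0.1555 + 0.27·0.11317 + 0.1·0.16668
      = 0.097965 + 0.0305559 + 0.016668 = 0.1451889

0.1452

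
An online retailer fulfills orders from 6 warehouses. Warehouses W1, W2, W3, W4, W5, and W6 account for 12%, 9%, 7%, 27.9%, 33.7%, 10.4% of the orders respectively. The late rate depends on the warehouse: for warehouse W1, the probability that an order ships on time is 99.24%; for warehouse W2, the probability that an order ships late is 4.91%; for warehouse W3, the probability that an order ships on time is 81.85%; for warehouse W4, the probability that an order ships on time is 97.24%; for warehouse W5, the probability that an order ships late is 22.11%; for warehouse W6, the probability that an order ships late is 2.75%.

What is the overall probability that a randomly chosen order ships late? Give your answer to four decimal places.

P(L) ≈ 0.1031

P(L|W1) = 1 − 0.9924 = 0.0076.
P(L|W3) = 1 − 0.8185 = 0.1815.
P(L|W4) = 1 − 0.9724 = 0.0276.
P(L) = P(L|W1)·P(W1) + P(L|W2)·P(W2) + P(L|W3)·P(W3) + P(L|W4)·P(W4) + P(L|W5)·P(W5) + P(L|W6)·P(W6)
      = 0.0076·0.12 + 0.0491·0.09 + 0.1815·0.07 + 0.0276·0.279 + 0.2211·0.337 + 0.0275·0.104
      = 0.000912 + 0.004419 + 0.012705 + 0.0077004 + 0.0745107 + 0.00286 = 0.1031071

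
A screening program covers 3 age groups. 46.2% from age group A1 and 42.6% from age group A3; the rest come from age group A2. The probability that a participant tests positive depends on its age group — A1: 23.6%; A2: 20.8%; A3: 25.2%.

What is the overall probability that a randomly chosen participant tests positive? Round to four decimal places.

P(A2) = 1 − (0.462 + 0.426) = 0.112.
P(T) = P(T|A1)·P(A1) + P(T|A2)·P(A2) + P(T|A3)·P(A3)
      = 0.236·0.462 + 0.208·0.112 + 0.252·0.426
      = 0.109032 + 0.023296 + 0.107352 = 0.23968

P(T) ≈ 0.2397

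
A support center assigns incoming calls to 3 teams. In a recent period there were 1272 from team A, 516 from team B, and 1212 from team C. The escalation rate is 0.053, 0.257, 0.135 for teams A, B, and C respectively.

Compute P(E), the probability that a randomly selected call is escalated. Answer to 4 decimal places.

0.1212

Total: 1272 + 516 + 1212 = 3000.
P(A) = 1272/3000 = 0.424. P(B) = 516/3000 = 0.172. P(C) = 1212/3000 = 0.404.
By the law of total probability,
P(E) = P(E|A)·P(A) + P(E|B)·P(B) + P(E|C)·P(C)
      = 0.053·0.424 + 0.257·0.172 + 0.135·0.404
      = 0.022472 + 0.044204 + 0.05454 = 0.121216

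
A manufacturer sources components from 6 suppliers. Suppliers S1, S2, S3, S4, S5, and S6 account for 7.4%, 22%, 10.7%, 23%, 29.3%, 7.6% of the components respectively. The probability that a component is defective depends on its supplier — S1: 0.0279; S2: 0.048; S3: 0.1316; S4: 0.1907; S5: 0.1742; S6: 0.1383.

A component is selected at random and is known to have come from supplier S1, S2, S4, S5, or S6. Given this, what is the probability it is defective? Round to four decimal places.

P(D|S) ≈ 0.1322

Let S = {S1, S2, S4, S5, S6}.
P(S) = 0.074 + 0.22 + 0.23 + 0.293 + 0.076 = 0.893.
P(D ∩ S) = 0.0279·0.074 + 0.048·0.22 + 0.1907·0.23 + 0.1742·0.293 + 0.1383·0.076 = 0.0020646 + 0.01056 + 0.043861 + 0.0510406 + 0.0105108 = 0.118037.
P(D | S) = 0.118037 / 0.893 = 0.132180…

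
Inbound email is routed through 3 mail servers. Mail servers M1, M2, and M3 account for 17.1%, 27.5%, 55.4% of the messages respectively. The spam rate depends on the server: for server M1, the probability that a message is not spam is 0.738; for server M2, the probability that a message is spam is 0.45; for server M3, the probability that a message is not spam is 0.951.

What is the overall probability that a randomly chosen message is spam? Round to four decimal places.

P(S|M1) = 1 − 0.738 = 0.262.
P(S|M3) = 1 − 0.951 = 0.049.
By the law of total probability,
P(S) = P(S|M1)·P(M1) + P(S|M2)·P(M2) + P(S|M3)·P(M3)
      = 0.262·0.171 + 0.45·0.275 + 0.049·0.554
      = 0.044802 + 0.12375 + 0.027146 = 0.195698

P(S) ≈ 0.1957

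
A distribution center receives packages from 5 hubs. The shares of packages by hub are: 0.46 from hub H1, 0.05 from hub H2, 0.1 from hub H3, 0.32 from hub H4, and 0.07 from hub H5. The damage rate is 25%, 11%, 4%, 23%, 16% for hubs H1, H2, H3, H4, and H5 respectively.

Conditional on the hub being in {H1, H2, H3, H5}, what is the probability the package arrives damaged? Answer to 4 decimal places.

Let S = {H1, H2, H3, H5}.
P(S) = 0.46 + 0.05 + 0.1 + 0.07 = 0.68.
P(D ∩ S) = 0.25·0.46 + 0.11·0.05 + 0.04·0.1 + 0.16·0.07 = 0.115 + 0.0055 + 0.004 + 0.0112 = 0.1357.
P(D | S) = 0.1357 / 0.68 = 0.199559…

P(D|S) ≈ 0.1996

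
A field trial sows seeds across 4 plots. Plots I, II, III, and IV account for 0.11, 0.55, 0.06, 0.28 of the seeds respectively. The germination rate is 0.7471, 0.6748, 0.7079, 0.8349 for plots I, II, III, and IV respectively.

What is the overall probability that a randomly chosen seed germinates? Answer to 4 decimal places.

P(G) = P(G|I)·P(I) + P(G|II)·P(II) + P(G|III)·P(III) + P(G|IV)·P(IV)
      = 0.7471·0.11 + 0.6748·0.55 + 0.7079·0.06 + 0.8349·0.28
      = 0.082181 + 0.37114 + 0.042474 + 0.233772 = 0.729567

0.7296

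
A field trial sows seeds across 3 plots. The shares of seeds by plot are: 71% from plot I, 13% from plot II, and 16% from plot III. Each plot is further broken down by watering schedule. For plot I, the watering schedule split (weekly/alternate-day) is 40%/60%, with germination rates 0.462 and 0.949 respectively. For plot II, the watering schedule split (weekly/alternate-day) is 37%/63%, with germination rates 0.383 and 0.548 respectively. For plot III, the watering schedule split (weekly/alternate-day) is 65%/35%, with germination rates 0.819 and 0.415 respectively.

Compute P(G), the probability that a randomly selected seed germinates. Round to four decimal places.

P(G) ≈ 0.7072

P(G|I) = 0.4·0.462 + 0.6·0.949 = 0.1848 + 0.5694 = 0.7542
P(G|II) = 0.37·0.383 + 0.63·0.548 = 0.14171 + 0.34524 = 0.48695
P(G|III) = 0.65·0.819 + 0.35·0.415 = 0.53235 + 0.14525 = 0.6776
By total probability over the outer partition,
P(G) = 0.71·0.7542 + 0.13·0.48695 + 0.16·0.6776
      = 0.535482 + 0.0633035 + 0.108416 = 0.7072015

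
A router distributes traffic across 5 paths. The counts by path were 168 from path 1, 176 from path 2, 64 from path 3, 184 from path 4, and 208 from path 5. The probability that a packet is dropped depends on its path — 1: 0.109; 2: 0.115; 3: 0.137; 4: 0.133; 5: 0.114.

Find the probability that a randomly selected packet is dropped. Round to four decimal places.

P(L) ≈ 0.1194

Total: 168 + 176 + 64 + 184 + 208 = 800.
P(1) = 168/800 = 0.21. P(2) = 176/800 = 0.22. P(3) = 64/800 = 0.08. P(4) = 184/800 = 0.23. P(5) = 208/800 = 0.26.
P(L) = P(L|1)·P(1) + P(L|2)·P(2) + P(L|3)·P(3) + P(L|4)·P(4) + P(L|5)·P(5)
      = 0.109·0.21 + 0.115·0.22 + 0.137·0.08 + 0.133·0.23 + 0.114·0.26
      = 0.02289 + 0.0253 + 0.01096 + 0.03059 + 0.02964 = 0.11938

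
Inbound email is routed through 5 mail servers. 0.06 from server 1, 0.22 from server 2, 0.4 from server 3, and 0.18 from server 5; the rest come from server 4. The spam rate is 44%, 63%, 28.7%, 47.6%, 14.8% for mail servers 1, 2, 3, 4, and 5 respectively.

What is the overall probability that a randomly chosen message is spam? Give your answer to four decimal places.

P(S) ≈ 0.3731

P(4) = 1 − (0.06 + 0.22 + 0.4 + 0.18) = 0.14.
P(S) = P(S|1)·P(1) + P(S|2)·P(2) + P(S|3)·P(3) + P(S|4)·P(4) + P(S|5)·P(5)
      = 0.44·0.06 + 0.63·0.22 + 0.287·0.4 + 0.476·0.14 + 0.148·0.18
      = 0.0264 + 0.1386 + 0.1148 + 0.06664 + 0.02664 = 0.37308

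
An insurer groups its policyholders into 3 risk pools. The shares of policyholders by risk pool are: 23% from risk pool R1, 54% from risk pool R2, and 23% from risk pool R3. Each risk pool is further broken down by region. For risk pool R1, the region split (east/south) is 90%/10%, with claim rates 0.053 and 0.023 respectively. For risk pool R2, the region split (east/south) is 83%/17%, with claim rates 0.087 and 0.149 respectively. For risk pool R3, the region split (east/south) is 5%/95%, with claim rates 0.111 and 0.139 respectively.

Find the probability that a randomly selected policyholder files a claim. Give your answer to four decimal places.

P(C|R1) = 0.9·0.053 + 0.1·0.023 = 0.0477 + 0.0023 = 0.05
P(C|R2) = 0.83·0.087 + 0.17·0.149 = 0.07221 + 0.02533 = 0.09754
P(C|R3) = 0.05·0.111 + 0.95·0.139 = 0.00555 + 0.13205 = 0.1376
By total probability over the outer partition,
P(C) = 0.23·0.05 + 0.54·0.09754 + 0.23·0.1376
      = 0.0115 + 0.0526716 + 0.031648 = 0.0958196

P(C) ≈ 0.0958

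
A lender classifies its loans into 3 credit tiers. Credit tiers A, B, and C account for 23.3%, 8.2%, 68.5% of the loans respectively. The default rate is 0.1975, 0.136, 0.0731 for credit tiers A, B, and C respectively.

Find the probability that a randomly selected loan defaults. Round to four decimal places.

P(D) ≈ 0.1072

P(D) = P(D|A)·P(A) + P(D|B)·P(B) + P(D|C)·P(C)
      = 0.1975·0.233 + 0.136·0.082 + 0.0731·0.685
      = 0.0460175 + 0.011152 + 0.0500735 = 0.107243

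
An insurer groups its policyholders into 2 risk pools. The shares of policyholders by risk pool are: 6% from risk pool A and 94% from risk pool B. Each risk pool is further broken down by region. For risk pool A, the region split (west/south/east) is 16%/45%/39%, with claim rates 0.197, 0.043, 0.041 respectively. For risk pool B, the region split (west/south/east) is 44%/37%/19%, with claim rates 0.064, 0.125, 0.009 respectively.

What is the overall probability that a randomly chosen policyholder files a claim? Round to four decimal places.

0.0756

P(C|A) = 0.16·0.197 + 0.45·0.043 + 0.39·0.041 = 0.03152 + 0.01935 + 0.01599 = 0.06686
P(C|B) = 0.44·0.064 + 0.37·0.125 + 0.19·0.009 = 0.02816 + 0.04625 + 0.00171 = 0.07612
Then overall,
P(C) = 0.06·0.06686 + 0.94·0.07612
      = 0.0040116 + 0.0715528 = 0.0755644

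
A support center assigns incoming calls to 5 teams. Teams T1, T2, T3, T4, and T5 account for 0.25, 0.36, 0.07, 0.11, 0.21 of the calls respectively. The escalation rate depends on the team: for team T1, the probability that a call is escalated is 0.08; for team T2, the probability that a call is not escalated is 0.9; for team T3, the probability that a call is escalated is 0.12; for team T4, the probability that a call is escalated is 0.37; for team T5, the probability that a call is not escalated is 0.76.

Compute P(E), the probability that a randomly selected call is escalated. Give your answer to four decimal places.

0.1555

P(E|T2) = 1 − 0.9 = 0.1.
P(E|T5) = 1 − 0.76 = 0.24.
P(E) = P(E|T1)·P(T1) + P(E|T2)·P(T2) + P(E|T3)·P(T3) + P(E|T4)·P(T4) + P(E|T5)·P(T5)
      = 0.08·0.25 + 0.1·0.36 + 0.12·0.07 + 0.37·0.11 + 0.24·0.21
      = 0.02 + 0.036 + 0.0084 + 0.0407 + 0.0504 = 0.1555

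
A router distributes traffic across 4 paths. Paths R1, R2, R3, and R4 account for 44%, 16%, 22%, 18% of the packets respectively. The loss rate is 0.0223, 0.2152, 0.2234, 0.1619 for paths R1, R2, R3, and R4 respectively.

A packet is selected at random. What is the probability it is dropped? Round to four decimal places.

P(L) = P(L|R1)·P(R1) + P(L|R2)·P(R2) + P(L|R3)·P(R3) + P(L|R4)·P(R4)
      = 0.0223·0.44 + 0.2152·0.16 + 0.2234·0.22 + 0.1619·0.18
      = 0.009812 + 0.034432 + 0.049148 + 0.029142 = 0.122534

0.1225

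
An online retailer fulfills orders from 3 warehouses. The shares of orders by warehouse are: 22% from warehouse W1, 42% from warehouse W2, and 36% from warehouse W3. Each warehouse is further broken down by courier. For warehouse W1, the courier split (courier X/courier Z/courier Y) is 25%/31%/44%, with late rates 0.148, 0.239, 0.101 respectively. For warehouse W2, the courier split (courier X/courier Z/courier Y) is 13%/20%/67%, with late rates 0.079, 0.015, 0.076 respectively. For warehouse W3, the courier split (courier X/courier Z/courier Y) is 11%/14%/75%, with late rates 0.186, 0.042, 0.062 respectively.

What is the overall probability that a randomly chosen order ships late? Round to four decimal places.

0.0874

P(L|W1) = 0.25·0.148 + 0.31·0.239 + 0.44·0.101 = 0.037 + 0.07409 + 0.04444 = 0.15553
P(L|W2) = 0.13·0.079 + 0.2·0.015 + 0.67·0.076 = 0.01027 + 0.003 + 0.05092 = 0.06419
P(L|W3) = 0.11·0.186 + 0.14·0.042 + 0.75·0.062 = 0.02046 + 0.00588 + 0.0465 = 0.07284
Then overall,
P(L) = 0.22·0.15553 + 0.42·0.06419 + 0.36·0.07284
      = 0.0342166 + 0.0269598 + 0.0262224 = 0.0873988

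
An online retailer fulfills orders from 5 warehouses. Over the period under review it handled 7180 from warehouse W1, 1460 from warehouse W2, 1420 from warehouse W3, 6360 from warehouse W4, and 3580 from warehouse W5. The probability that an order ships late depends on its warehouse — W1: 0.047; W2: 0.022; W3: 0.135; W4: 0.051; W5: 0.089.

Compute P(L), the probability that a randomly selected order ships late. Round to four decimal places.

P(L) ≈ 0.0602

Total: 7180 + 1460 + 1420 + 6360 + 3580 = 20000.
P(W1) = 7180/20000 = 0.359. P(W2) = 1460/20000 = 0.073. P(W3) = 1420/20000 = 0.071. P(W4) = 6360/20000 = 0.318. P(W5) = 3580/20000 = 0.179.
P(L) = P(L|W1)·P(W1) + P(L|W2)·P(W2) + P(L|W3)·P(W3) + P(L|W4)·P(W4) + P(L|W5)·P(W5)
      = 0.047·0.359 + 0.022·0.073 + 0.135·0.071 + 0.051·0.318 + 0.089·0.179
      = 0.016873 + 0.001606 + 0.009585 + 0.016218 + 0.015931 = 0.060213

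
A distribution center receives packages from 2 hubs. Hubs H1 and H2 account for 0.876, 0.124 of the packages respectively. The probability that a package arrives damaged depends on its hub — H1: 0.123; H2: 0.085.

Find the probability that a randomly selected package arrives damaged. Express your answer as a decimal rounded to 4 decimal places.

0.1183

P(D) = P(D|H1)·P(H1) + P(D|H2)·P(H2)
      = 0.123·0.876 + 0.085·0.124
      = 0.107748 + 0.01054 = 0.118288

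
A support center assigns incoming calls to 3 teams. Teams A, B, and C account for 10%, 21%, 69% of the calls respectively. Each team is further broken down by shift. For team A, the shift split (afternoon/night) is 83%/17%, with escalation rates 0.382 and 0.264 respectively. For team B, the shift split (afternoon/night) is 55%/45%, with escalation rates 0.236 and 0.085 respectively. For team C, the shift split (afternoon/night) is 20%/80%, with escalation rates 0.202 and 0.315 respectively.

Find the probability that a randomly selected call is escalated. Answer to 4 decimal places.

0.2732

P(E|A) = 0.83·0.382 + 0.17·0.264 = 0.31706 + 0.04488 = 0.36194
P(E|B) = 0.55·0.236 + 0.45·0.085 = 0.1298 + 0.03825 = 0.16805
P(E|C) = 0.2·0.202 + 0.8·0.315 = 0.0404 + 0.252 = 0.2924
By total probability over the outer partition,
P(E) = 0.1·0.36194 + 0.21·0.16805 + 0.69·0.2924
      = 0.036194 + 0.0352905 + 0.201756 = 0.2732405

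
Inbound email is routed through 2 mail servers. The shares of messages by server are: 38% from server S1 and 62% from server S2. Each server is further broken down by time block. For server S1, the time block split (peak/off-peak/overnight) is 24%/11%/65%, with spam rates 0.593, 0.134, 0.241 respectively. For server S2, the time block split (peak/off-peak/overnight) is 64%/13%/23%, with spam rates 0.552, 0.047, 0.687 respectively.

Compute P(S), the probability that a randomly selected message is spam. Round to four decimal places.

P(S|S1) = 0.24·0.593 + 0.11·0.134 + 0.65·0.241 = 0.14232 + 0.01474 + 0.15665 = 0.31371
P(S|S2) = 0.64·0.552 + 0.13·0.047 + 0.23·0.687 = 0.35328 + 0.00611 + 0.15801 = 0.5174
Then overall,
P(S) = 0.38·0.31371 + 0.62·0.5174
      = 0.1192098 + 0.320788 = 0.4399978

0.4400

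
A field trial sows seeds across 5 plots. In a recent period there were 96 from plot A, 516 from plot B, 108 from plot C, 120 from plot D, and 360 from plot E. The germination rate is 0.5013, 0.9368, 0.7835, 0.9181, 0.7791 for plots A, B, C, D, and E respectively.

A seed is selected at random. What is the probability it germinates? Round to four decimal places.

Total: 96 + 516 + 108 + 120 + 360 = 1200.
P(A) = 96/1200 = 0.08. P(B) = 516/1200 = 0.43. P(C) = 108/1200 = 0.09. P(D) = 120/1200 = 0.1. P(E) = 360/1200 = 0.3.
By the law of total probability,
P(G) = P(G|A)·P(A) + P(G|B)·P(B) + P(G|C)·P(C) + P(G|D)·P(D) + P(G|E)·P(E)
      = 0.5013·0.08 + 0.9368·0.43 + 0.7835·0.09 + 0.9181·0.1 + 0.7791·0.3
      = 0.040104 + 0.402824 + 0.070515 + 0.09181 + 0.23373 = 0.838983

0.8390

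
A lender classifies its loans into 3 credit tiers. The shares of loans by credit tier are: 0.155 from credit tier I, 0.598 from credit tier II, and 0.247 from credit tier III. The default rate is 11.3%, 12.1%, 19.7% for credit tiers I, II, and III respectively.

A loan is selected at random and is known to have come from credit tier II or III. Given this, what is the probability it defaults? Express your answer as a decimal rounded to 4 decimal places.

Let S = {II, III}.
P(S) = 0.598 + 0.247 = 0.845.
P(D ∩ S) = 0.121·0.598 + 0.197·0.247 = 0.072358 + 0.048659 = 0.121017.
P(D | S) = 0.121017 / 0.845 = 0.143215…

0.1432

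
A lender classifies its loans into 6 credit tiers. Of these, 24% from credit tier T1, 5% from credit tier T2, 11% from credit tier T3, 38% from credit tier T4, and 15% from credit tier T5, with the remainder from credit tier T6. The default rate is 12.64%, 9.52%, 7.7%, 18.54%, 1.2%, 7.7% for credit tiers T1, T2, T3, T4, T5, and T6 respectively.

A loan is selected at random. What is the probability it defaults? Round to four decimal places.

P(T6) = 1 − (0.24 + 0.05 + 0.11 + 0.38 + 0.15) = 0.07.
P(D) = P(D|T1)·P(T1) + P(D|T2)·P(T2) + P(D|T3)·P(T3) + P(D|T4)·P(T4) + P(D|T5)·P(T5) + P(D|T6)·P(T6)
      = 0.1264·0.24 + 0.0952·0.05 + 0.077·0.11 + 0.1854·0.38 + 0.012·0.15 + 0.077·0.07
      = 0.030336 + 0.00476 + 0.00847 + 0.070452 + 0.0018 + 0.00539 = 0.121208

P(D) ≈ 0.1212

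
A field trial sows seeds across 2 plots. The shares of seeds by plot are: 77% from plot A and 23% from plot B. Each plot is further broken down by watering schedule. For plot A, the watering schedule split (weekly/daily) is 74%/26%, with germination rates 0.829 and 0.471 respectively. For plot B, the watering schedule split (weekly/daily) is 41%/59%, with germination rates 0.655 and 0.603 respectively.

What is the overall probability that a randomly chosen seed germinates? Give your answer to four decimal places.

0.7103

P(G|A) = 0.74·0.829 + 0.26·0.471 = 0.61346 + 0.12246 = 0.73592
P(G|B) = 0.41·0.655 + 0.59·0.603 = 0.26855 + 0.35577 = 0.62432
By total probability over the outer partition,
P(G) = 0.77·0.73592 + 0.23·0.62432
      = 0.5666584 + 0.1435936 = 0.710252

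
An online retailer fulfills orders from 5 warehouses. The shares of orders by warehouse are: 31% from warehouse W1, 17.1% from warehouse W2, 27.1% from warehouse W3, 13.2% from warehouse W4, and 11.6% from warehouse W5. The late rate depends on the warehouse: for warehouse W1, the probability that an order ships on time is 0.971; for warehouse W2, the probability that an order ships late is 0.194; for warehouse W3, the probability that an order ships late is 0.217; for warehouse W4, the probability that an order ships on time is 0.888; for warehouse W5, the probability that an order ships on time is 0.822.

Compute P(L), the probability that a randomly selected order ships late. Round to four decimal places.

P(L|W1) = 1 − 0.971 = 0.029.
P(L|W4) = 1 − 0.888 = 0.112.
P(L|W5) = 1 − 0.822 = 0.178.
Summing over the partition,
P(L) = P(L|W1)·P(W1) + P(L|W2)·P(W2) + P(L|W3)·P(W3) + P(L|W4)·P(W4) + P(L|W5)·P(W5)
      = 0.029·0.31 + 0.194·0.171 + 0.217·0.271 + 0.112·0.132 + 0.178·0.116
      = 0.00899 + 0.033174 + 0.058807 + 0.014784 + 0.020648 = 0.136403

0.1364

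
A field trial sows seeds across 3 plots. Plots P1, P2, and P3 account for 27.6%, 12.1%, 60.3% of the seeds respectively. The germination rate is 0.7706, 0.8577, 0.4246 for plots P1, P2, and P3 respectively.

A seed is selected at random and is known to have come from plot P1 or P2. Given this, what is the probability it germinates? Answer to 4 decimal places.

Let S = {P1, P2}.
P(S) = 0.276 + 0.121 = 0.397.
P(G ∩ S) = 0.7706·0.276 + 0.8577·0.121 = 0.2126856 + 0.1037817 = 0.3164673.
P(G | S) = 0.3164673 / 0.397 = 0.797147…

0.7971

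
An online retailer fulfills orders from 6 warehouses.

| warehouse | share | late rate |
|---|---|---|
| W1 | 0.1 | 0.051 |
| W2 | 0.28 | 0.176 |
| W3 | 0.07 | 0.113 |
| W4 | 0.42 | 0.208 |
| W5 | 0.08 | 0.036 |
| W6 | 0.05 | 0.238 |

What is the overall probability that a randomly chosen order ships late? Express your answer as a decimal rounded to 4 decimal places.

P(L) ≈ 0.1644

P(L) = P(L|W1)·P(W1) + P(L|W2)·P(W2) + P(L|W3)·P(W3) + P(L|W4)·P(W4) + P(L|W5)·P(W5) + P(L|W6)·P(W6)
      = 0.051·0.1 + 0.176·0.28 + 0.113·0.07 + 0.208·0.42 + 0.036·0.08 + 0.238·0.05
      = 0.0051 + 0.04928 + 0.00791 + 0.08736 + 0.00288 + 0.0119 = 0.16443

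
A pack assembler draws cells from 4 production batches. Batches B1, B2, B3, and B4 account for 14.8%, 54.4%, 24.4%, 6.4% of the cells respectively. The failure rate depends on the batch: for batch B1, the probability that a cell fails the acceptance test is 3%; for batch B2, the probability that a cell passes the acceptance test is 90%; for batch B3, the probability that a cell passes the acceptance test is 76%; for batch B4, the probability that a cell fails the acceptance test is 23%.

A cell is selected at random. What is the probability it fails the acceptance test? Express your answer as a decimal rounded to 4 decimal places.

P(F) ≈ 0.1321

P(F|B2) = 1 − 0.9 = 0.1.
P(F|B3) = 1 − 0.76 = 0.24.
P(F) = P(F|B1)·P(B1) + P(F|B2)·P(B2) + P(F|B3)·P(B3) + P(F|B4)·P(B4)
      = 0.03·0.148 + 0.1·0.544 + 0.24·0.244 + 0.23·0.064
      = 0.00444 + 0.0544 + 0.05856 + 0.01472 = 0.13212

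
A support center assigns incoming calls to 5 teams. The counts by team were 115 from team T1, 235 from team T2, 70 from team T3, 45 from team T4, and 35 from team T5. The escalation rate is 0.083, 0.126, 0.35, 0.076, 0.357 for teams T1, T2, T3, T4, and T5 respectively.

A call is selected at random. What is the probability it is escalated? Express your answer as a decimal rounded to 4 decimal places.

P(E) ≈ 0.1591

Total: 115 + 235 + 70 + 45 + 35 = 500.
P(T1) = 115/500 = 0.23. P(T2) = 235/500 = 0.47. P(T3) = 70/500 = 0.14. P(T4) = 45/500 = 0.09. P(T5) = 35/500 = 0.07.
Summing over the partition,
P(E) = P(E|T1)·P(T1) + P(E|T2)·P(T2) + P(E|T3)·P(T3) + P(E|T4)·P(T4) + P(E|T5)·P(T5)
      = 0.083·0.23 + 0.126·0.47 + 0.35·0.14 + 0.076·0.09 + 0.357·0.07
      = 0.01909 + 0.05922 + 0.049 + 0.00684 + 0.02499 = 0.15914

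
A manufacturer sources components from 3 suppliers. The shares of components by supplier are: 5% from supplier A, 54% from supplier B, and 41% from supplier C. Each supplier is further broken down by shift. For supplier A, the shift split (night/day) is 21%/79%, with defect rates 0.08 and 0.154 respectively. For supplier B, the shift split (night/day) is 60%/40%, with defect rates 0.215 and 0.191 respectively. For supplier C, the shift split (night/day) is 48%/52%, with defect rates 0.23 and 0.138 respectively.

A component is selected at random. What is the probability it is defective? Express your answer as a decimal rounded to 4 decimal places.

0.1925

P(D|A) = 0.21·0.08 + 0.79·0.154 = 0.0168 + 0.12166 = 0.13846
P(D|B) = 0.6·0.215 + 0.4·0.191 = 0.129 + 0.0764 = 0.2054
P(D|C) = 0.48·0.23 + 0.52·0.138 = 0.1104 + 0.07176 = 0.18216
Then overall,
P(D) = 0.05·0.13846 + 0.54·0.2054 + 0.41·0.18216
      = 0.006923 + 0.110916 + 0.0746856 = 0.1925246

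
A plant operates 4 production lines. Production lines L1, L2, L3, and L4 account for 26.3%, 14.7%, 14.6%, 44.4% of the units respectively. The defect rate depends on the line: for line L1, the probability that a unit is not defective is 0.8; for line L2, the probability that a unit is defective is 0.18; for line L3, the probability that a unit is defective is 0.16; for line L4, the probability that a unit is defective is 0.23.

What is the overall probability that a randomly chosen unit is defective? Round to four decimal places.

0.2045

P(D|L1) = 1 − 0.8 = 0.2.
P(D) = P(D|L1)·P(L1) + P(D|L2)·P(L2) + P(D|L3)·P(L3) + P(D|L4)·P(L4)
      = 0.2·0.263 + 0.18·0.147 + 0.16·0.146 + 0.23·0.444
      = 0.0526 + 0.02646 + 0.02336 + 0.10212 = 0.20454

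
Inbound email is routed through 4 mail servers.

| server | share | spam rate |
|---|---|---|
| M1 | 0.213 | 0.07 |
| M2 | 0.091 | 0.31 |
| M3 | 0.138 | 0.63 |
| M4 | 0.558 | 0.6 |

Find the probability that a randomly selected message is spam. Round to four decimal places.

Using total probability over the partition,
P(S) = P(S|M1)·P(M1) + P(S|M2)·P(M2) + P(S|M3)·P(M3) + P(S|M4)·P(M4)
      = 0.07·0.213 + 0.31·0.091 + 0.63·0.138 + 0.6·0.558
      = 0.01491 + 0.02821 + 0.08694 + 0.3348 = 0.46486

0.4649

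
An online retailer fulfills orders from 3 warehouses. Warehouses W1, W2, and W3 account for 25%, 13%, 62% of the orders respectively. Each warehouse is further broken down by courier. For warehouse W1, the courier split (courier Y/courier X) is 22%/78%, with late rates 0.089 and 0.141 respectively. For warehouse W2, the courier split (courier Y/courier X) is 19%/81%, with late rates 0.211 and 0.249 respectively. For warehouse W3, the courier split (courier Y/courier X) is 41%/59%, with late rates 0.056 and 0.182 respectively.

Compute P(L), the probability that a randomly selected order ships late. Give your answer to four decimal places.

P(L|W1) = 0.22·0.089 + 0.78·0.141 = 0.01958 + 0.10998 = 0.12956
P(L|W2) = 0.19·0.211 + 0.81·0.249 = 0.04009 + 0.20169 = 0.24178
P(L|W3) = 0.41·0.056 + 0.59·0.182 = 0.02296 + 0.10738 = 0.13034
Then overall,
P(L) = 0.25·0.12956 + 0.13·0.24178 + 0.62·0.13034
      = 0.03239 + 0.0314314 + 0.0808108 = 0.1446322

0.1446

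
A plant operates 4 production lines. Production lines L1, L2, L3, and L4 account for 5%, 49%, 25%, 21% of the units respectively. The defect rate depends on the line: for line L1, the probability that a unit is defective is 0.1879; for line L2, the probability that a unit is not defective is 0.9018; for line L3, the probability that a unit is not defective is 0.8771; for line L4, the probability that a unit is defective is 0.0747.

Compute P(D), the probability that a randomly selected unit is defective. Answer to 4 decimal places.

P(D|L2) = 1 − 0.9018 = 0.0982.
P(D|L3) = 1 − 0.8771 = 0.1229.
P(D) = P(D|L1)·P(L1) + P(D|L2)·P(L2) + P(D|L3)·P(L3) + P(D|L4)·P(L4)
      = 0.1879·0.05 + 0.0982·0.49 + 0.1229·0.25 + 0.0747·0.21
      = 0.009395 + 0.048118 + 0.030725 + 0.015687 = 0.103925

P(D) ≈ 0.1039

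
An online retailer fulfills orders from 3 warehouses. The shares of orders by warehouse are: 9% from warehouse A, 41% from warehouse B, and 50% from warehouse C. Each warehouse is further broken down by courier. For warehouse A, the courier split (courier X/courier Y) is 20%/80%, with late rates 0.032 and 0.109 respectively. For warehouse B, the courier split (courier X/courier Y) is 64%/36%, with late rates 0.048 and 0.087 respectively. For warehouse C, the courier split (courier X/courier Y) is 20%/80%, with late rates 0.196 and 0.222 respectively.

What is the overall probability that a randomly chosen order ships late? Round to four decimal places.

0.1423

P(L|A) = 0.2·0.032 + 0.8·0.109 = 0.0064 + 0.0872 = 0.0936
P(L|B) = 0.64·0.048 + 0.36·0.087 = 0.03072 + 0.03132 = 0.06204
P(L|C) = 0.2·0.196 + 0.8·0.222 = 0.0392 + 0.1776 = 0.2168
Then overall,
P(L) = 0.09·0.0936 + 0.41·0.06204 + 0.5·0.2168
      = 0.008424 + 0.0254364 + 0.1084 = 0.1422604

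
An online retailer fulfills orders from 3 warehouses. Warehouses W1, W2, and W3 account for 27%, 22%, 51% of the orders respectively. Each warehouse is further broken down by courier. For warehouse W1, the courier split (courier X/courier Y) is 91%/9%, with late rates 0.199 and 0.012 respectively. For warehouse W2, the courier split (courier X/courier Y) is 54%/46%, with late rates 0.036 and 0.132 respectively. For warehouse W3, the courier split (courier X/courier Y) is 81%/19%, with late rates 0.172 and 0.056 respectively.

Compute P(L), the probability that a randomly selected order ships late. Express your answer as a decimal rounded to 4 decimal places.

P(L|W1) = 0.91·0.199 + 0.09·0.012 = 0.18109 + 0.00108 = 0.18217
P(L|W2) = 0.54·0.036 + 0.46·0.132 = 0.01944 + 0.06072 = 0.08016
P(L|W3) = 0.81·0.172 + 0.19·0.056 = 0.13932 + 0.01064 = 0.14996
Then overall,
P(L) = 0.27·0.18217 + 0.22·0.08016 + 0.51·0.14996
      = 0.0491859 + 0.0176352 + 0.0764796 = 0.1433007

0.1433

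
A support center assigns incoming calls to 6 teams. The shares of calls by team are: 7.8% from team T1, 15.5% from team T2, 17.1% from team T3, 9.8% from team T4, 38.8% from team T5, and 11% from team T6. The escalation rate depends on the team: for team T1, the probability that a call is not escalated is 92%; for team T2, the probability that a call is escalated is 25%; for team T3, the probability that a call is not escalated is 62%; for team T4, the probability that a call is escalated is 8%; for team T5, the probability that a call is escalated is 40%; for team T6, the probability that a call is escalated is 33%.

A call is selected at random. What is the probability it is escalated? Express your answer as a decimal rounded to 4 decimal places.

P(E) ≈ 0.3093

P(E|T1) = 1 − 0.92 = 0.08.
P(E|T3) = 1 − 0.62 = 0.38.
P(E) = P(E|T1)·P(T1) + P(E|T2)·P(T2) + P(E|T3)·P(T3) + P(E|T4)·P(T4) + P(E|T5)·P(T5) + P(E|T6)·P(T6)
      = 0.08·0.078 + 0.25·0.155 + 0.38·0.171 + 0.08·0.098 + 0.4·0.388 + 0.33·0.11
      = 0.00624 + 0.03875 + 0.06498 + 0.00784 + 0.1552 + 0.0363 = 0.30931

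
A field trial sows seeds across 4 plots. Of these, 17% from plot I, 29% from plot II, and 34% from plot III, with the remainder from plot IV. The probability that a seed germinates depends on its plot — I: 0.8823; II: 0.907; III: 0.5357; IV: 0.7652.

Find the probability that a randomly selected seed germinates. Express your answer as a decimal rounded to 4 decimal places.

P(IV) = 1 − (0.17 + 0.29 + 0.34) = 0.2.
Using total probability over the partition,
P(G) = P(G|I)·P(I) + P(G|II)·P(II) + P(G|III)·P(III) + P(G|IV)·P(IV)
      = 0.8823·0.17 + 0.907·0.29 + 0.5357·0.34 + 0.7652·0.2
      = 0.149991 + 0.26303 + 0.182138 + 0.15304 = 0.748199

0.7482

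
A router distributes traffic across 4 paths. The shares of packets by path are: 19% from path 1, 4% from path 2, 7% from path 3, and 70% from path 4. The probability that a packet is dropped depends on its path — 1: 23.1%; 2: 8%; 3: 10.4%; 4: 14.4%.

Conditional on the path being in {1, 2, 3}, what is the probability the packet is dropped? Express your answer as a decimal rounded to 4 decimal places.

Let S = {1, 2, 3}.
P(S) = 0.19 + 0.04 + 0.07 = 0.3.
P(L ∩ S) = 0.231·0.19 + 0.08·0.04 + 0.104·0.07 = 0.04389 + 0.0032 + 0.00728 = 0.05437.
P(L | S) = 0.05437 / 0.3 = 0.181233…

P(L|S) ≈ 0.1812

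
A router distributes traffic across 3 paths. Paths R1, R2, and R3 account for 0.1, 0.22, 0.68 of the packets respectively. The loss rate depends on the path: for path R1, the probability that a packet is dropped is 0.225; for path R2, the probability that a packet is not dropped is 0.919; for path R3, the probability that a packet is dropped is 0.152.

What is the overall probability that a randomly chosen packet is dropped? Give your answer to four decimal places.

P(L|R2) = 1 − 0.919 = 0.081.
P(L) = P(L|R1)·P(R1) + P(L|R2)·P(R2) + P(L|R3)·P(R3)
      = 0.225·0.1 + 0.081·0.22 + 0.152·0.68
      = 0.0225 + 0.01782 + 0.10336 = 0.14368

P(L) ≈ 0.1437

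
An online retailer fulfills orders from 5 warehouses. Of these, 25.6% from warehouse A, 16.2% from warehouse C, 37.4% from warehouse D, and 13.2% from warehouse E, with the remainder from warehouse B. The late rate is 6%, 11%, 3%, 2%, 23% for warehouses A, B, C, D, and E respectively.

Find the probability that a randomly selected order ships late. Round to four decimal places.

P(B) = 1 − (0.256 + 0.162 + 0.374 + 0.132) = 0.076.
P(L) = P(L|A)·P(A) + P(L|B)·P(B) + P(L|C)·P(C) + P(L|D)·P(D) + P(L|E)·P(E)
      = 0.06·0.256 + 0.11·0.076 + 0.03·0.162 + 0.02·0.374 + 0.23·0.132
      = 0.01536 + 0.00836 + 0.00486 + 0.00748 + 0.03036 = 0.06642

P(L) ≈ 0.0664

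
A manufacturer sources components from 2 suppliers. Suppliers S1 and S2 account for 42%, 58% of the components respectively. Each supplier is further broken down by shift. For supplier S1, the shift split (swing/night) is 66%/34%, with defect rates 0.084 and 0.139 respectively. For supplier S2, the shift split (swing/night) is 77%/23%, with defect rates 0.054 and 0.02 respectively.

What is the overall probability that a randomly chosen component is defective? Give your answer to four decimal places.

P(D) ≈ 0.0699

P(D|S1) = 0.66·0.084 + 0.34·0.139 = 0.05544 + 0.04726 = 0.1027
P(D|S2) = 0.77·0.054 + 0.23·0.02 = 0.04158 + 0.0046 = 0.04618
By total probability over the outer partition,
P(D) = 0.42·0.1027 + 0.58·0.04618
      = 0.043134 + 0.0267844 = 0.0699184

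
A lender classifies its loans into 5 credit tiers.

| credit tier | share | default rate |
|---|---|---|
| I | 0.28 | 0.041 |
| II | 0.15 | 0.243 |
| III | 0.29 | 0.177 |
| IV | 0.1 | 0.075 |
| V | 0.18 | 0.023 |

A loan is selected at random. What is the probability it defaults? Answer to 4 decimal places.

P(D) = P(D|I)·P(I) + P(D|II)·P(II) + P(D|III)·P(III) + P(D|IV)·P(IV) + P(D|V)·P(V)
      = 0.041·0.28 + 0.243·0.15 + 0.177·0.29 + 0.075·0.1 + 0.023·0.18
      = 0.01148 + 0.03645 + 0.05133 + 0.0075 + 0.00414 = 0.1109

P(D) ≈ 0.1109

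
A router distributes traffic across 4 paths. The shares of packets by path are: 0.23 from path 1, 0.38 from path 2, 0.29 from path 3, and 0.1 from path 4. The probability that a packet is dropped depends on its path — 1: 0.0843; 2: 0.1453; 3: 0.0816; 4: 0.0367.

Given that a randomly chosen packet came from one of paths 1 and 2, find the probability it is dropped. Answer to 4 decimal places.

0.1223

Let S = {1, 2}.
P(S) = 0.23 + 0.38 = 0.61.
P(L ∩ S) = 0.0843·0.23 + 0.1453·0.38 = 0.019389 + 0.055214 = 0.074603.
P(L | S) = 0.074603 / 0.61 = 0.122300…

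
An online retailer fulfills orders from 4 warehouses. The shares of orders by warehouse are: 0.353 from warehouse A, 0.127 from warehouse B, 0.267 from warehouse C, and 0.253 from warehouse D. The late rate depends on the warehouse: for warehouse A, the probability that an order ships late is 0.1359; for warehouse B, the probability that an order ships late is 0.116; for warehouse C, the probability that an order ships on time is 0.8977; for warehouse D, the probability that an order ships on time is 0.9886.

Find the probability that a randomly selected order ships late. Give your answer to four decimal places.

P(L|C) = 1 − 0.8977 = 0.1023.
P(L|D) = 1 − 0.9886 = 0.0114.
By the law of total probability,
P(L) = P(L|A)·P(A) + P(L|B)·P(B) + P(L|C)·P(C) + P(L|D)·P(D)
      = 0.1359·0.353 + 0.116·0.127 + 0.1023·0.267 + 0.0114·0.253
      = 0.0479727 + 0.014732 + 0.0273141 + 0.0028842 = 0.092903

0.0929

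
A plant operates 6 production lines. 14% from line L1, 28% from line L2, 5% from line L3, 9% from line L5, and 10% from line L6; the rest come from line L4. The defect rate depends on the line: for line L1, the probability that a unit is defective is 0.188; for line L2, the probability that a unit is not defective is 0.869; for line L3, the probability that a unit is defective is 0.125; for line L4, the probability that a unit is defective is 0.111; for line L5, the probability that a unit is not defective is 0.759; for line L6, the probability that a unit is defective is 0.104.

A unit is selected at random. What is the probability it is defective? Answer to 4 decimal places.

P(L4) = 1 − (0.14 + 0.28 + 0.05 + 0.09 + 0.1) = 0.34.
P(D|L2) = 1 − 0.869 = 0.131.
P(D|L5) = 1 − 0.759 = 0.241.
P(D) = P(D|L1)·P(L1) + P(D|L2)·P(L2) + P(D|L3)·P(L3) + P(D|L4)·P(L4) + P(D|L5)·P(L5) + P(D|L6)·P(L6)
      = 0.188·0.14 + 0.131·0.28 + 0.125·0.05 + 0.111·0.34 + 0.241·0.09 + 0.104·0.1
      = 0.02632 + 0.03668 + 0.00625 + 0.03774 + 0.02169 + 0.0104 = 0.13908

0.1391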